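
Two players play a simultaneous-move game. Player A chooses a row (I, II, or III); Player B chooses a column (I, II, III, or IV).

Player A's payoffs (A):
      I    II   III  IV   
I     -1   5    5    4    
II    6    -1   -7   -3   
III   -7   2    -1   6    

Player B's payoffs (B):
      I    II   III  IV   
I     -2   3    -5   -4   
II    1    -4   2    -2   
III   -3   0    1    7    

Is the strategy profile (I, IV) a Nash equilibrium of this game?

No

Holding Player B at IV: Player A gets 4 from I but could get 6 by switching to III. Player A has a profitable deviation.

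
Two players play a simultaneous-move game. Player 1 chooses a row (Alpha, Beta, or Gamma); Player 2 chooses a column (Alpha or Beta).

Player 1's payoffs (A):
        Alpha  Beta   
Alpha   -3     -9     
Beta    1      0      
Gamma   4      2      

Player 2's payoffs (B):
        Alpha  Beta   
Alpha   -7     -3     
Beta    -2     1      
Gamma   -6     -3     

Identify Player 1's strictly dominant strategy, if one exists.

Gamma

Check whether one of Player 1's strategies beats all alternatives regardless of what the opponent does.
Gamma strictly dominates: vs Alpha: 4 > each of {-3, 1}; vs Beta: 2 > each of {-9, 0}.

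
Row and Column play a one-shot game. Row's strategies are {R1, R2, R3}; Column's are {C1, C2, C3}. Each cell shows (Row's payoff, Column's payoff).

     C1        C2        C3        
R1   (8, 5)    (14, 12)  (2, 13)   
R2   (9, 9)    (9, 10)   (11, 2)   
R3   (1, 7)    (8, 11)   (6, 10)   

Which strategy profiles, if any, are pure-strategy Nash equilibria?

No pure-strategy Nash equilibrium

A profile is a Nash equilibrium when each player is best-responding to the other.
Row's best responses — vs C1: R2 (payoff 9); vs C2: R1 (payoff 14); vs C3: R2 (payoff 11).
Column's best responses — vs R1: C3 (payoff 13); vs R2: C2 (payoff 10); vs R3: C2 (payoff 11).
No cell has both players best-responding. For instance, Row's best reply to C3 is R2, but against R2 Column prefers C2 over C3.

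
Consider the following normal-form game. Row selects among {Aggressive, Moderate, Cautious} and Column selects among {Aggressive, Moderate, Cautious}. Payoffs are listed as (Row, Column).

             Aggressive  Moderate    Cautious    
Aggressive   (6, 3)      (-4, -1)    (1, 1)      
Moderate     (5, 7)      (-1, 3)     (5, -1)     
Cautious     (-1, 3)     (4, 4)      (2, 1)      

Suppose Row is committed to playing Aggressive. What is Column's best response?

With Row fixed at Aggressive, Column's payoffs are: Aggressive → 3, Moderate → -1, Cautious → 1.
The maximum is 3, achieved by Aggressive.

Aggressive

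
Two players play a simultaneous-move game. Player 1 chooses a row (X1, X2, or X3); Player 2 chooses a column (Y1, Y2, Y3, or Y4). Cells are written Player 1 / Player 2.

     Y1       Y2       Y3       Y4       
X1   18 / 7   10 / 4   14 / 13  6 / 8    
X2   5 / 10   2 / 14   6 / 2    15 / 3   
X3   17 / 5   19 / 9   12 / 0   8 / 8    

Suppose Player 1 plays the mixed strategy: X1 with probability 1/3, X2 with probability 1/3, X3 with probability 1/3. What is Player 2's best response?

Player 2's best reply maximizes expected payoff against the mix.
Y1: (1/3)·7 + (1/3)·10 + (1/3)·5 = 22/3
Y2: (1/3)·4 + (1/3)·14 + (1/3)·9 = 9
Y3: (1/3)·13 + (1/3)·2 + (1/3)·0 = 5
Y4: (1/3)·8 + (1/3)·3 + (1/3)·8 = 19/3
Highest expected payoff is 9, from Y2.

Y2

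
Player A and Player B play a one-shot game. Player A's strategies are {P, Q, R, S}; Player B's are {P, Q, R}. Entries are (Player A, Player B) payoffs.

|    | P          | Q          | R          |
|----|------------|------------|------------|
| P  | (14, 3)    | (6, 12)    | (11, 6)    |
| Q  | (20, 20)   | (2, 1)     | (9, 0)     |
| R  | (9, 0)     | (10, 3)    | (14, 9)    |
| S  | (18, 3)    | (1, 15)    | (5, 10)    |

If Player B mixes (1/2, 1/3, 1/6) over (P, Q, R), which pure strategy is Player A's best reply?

Compute Player A's expected payoff from each pure strategy against the given mix.
P: (1/2)·14 + (1/3)·6 + (1/6)·11 = 65/6
Q: (1/2)·20 + (1/3)·2 + (1/6)·9 = 73/6
R: (1/2)·9 + (1/3)·10 + (1/6)·14 = 61/6
S: (1/2)·18 + (1/3)·1 + (1/6)·5 = 61/6
Highest expected payoff is 73/6, from Q.

Q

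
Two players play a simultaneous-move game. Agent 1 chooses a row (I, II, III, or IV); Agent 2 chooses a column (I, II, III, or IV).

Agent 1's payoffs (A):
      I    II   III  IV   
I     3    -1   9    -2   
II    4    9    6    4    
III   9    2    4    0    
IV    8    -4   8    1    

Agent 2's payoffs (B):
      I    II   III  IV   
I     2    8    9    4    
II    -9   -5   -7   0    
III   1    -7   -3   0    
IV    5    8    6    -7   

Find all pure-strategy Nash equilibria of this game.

A profile is a Nash equilibrium when each player is best-responding to the other.
Agent 1's best responses — vs I: III (payoff 9); vs II: II (payoff 9); vs III: I (payoff 9); vs IV: II (payoff 4).
Agent 2's best responses — vs I: III (payoff 9); vs II: IV (payoff 0); vs III: I (payoff 1); vs IV: II (payoff 8).
Mutual best responses occur at (I, III), (II, IV), and (III, I); at each, neither player gains by switching.

(I, III), (II, IV), and (III, I)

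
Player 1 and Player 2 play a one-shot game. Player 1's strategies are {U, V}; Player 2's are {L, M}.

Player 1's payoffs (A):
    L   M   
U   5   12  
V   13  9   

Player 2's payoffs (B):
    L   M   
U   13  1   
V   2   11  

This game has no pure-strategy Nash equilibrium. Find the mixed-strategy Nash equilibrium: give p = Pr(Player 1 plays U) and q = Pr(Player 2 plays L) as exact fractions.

p = 3/7, q = 3/11

Each player's mixing probability is pinned down by making the *other* player indifferent.
Player 2 indifferent between L and M: p·13 + (1−p)·2 = p·1 + (1−p)·11 ⟹ 2 + 11p = 11 + (-10)p ⟹ p = 3/7.
Player 1 indifferent between U and V: q·5 + (1−q)·12 = q·13 + (1−q)·9 ⟹ 12 + (-7)q = 9 + 4q ⟹ q = 3/11.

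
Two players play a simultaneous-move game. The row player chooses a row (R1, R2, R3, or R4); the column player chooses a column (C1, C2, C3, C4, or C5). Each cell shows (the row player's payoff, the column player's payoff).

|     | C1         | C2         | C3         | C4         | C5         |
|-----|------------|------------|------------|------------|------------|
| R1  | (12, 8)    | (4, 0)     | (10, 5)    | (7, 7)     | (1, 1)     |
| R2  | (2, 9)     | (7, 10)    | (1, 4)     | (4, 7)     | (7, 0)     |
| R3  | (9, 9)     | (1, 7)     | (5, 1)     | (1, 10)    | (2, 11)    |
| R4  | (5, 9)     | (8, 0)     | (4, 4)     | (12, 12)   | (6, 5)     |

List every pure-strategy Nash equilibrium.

(R1, C1) and (R4, C4)

A profile is a Nash equilibrium when each player is best-responding to the other.
The row player's best responses — vs C1: R1 (payoff 12); vs C2: R4 (payoff 8); vs C3: R1 (payoff 10); vs C4: R4 (payoff 12); vs C5: R2 (payoff 7).
The column player's best responses — vs R1: C1 (payoff 8); vs R2: C2 (payoff 10); vs R3: C5 (payoff 11); vs R4: C4 (payoff 12).
Mutual best responses occur at (R1, C1) and (R4, C4); at each, neither player gains by switching.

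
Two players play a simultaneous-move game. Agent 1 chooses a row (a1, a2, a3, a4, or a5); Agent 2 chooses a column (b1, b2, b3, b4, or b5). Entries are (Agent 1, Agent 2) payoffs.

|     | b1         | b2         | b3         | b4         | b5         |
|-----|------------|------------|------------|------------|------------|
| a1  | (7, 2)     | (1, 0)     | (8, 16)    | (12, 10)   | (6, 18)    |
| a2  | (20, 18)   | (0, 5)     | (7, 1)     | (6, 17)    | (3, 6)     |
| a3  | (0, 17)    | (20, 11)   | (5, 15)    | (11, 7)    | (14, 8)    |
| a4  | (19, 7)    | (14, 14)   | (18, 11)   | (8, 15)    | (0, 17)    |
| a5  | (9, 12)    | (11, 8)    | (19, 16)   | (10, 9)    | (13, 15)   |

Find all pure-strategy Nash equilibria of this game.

Find each player's best response to every opponent strategy; NE are the intersections.
Agent 1's best responses — vs b1: a2 (payoff 20); vs b2: a3 (payoff 20); vs b3: a5 (payoff 19); vs b4: a1 (payoff 12); vs b5: a3 (payoff 14).
Agent 2's best responses — vs a1: b5 (payoff 18); vs a2: b1 (payoff 18); vs a3: b1 (payoff 17); vs a4: b5 (payoff 17); vs a5: b3 (payoff 16).
Mutual best responses occur at (a2, b1) and (a5, b3); at each, neither player gains by switching.

(a2, b1) and (a5, b3)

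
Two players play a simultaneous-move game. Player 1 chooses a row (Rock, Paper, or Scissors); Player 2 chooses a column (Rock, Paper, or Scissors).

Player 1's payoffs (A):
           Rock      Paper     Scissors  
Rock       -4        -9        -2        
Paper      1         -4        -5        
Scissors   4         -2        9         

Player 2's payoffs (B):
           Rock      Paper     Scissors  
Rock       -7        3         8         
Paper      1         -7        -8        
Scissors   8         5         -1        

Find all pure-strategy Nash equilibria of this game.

A profile is a Nash equilibrium when each player is best-responding to the other.
Player 1's best responses — vs Rock: Scissors (payoff 4); vs Paper: Scissors (payoff -2); vs Scissors: Scissors (payoff 9).
Player 2's best responses — vs Rock: Scissors (payoff 8); vs Paper: Rock (payoff 1); vs Scissors: Rock (payoff 8).
The only mutual best response is (Scissors, Rock); neither player gains by switching there.

(Scissors, Rock)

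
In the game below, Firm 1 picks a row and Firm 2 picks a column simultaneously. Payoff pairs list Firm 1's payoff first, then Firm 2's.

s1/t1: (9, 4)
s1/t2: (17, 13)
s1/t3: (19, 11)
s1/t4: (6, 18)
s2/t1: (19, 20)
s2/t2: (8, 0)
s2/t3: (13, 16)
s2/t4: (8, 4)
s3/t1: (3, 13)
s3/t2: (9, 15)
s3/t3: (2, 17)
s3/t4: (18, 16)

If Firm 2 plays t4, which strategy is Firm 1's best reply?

With Firm 2 fixed at t4, Firm 1's payoffs are: s1 → 6, s2 → 8, s3 → 18.
The maximum is 18, achieved by s3.

s3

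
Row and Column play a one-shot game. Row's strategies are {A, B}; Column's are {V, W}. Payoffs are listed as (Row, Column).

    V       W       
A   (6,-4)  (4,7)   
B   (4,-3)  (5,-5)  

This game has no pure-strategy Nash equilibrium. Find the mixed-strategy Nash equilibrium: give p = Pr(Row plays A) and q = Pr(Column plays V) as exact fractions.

p = 2/13, q = 1/3

Each player's mixing probability is pinned down by making the *other* player indifferent.
Column indifferent between V and W: p·(-4) + (1−p)·(-3) = p·7 + (1−p)·(-5) ⟹ (-3) + (-1)p = (-5) + 12p ⟹ p = 2/13.
Row indifferent between A and B: q·6 + (1−q)·4 = q·4 + (1−q)·5 ⟹ 4 + 2q = 5 + (-1)q ⟹ q = 1/3.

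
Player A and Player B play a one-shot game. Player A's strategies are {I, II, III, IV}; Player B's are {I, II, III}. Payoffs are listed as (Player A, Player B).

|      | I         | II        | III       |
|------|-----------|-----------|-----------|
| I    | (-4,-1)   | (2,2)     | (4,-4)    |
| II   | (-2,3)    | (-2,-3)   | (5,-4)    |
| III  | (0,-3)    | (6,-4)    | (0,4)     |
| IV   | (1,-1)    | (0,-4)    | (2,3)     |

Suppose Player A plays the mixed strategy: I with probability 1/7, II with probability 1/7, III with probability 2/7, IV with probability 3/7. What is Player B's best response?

Compute Player B's expected payoff from each pure strategy against the given mix.
I: (1/7)·(-1) + (1/7)·3 + (2/7)·(-3) + (3/7)·(-1) = -1
II: (1/7)·2 + (1/7)·(-3) + (2/7)·(-4) + (3/7)·(-4) = -3
III: (1/7)·(-4) + (1/7)·(-4) + (2/7)·4 + (3/7)·3 = 9/7
Highest expected payoff is 9/7, from III.

III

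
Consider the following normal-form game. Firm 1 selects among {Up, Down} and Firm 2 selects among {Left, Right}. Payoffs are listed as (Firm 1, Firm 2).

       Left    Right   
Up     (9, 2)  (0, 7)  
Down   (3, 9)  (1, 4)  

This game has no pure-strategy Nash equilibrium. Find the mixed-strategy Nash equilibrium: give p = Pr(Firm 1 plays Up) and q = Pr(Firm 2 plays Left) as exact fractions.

p = 1/2, q = 1/7

In a mixed NE each player is indifferent between their pure strategies, so the opponent's mix sets the indifference.
Firm 2 indifferent between Left and Right: p·2 + (1−p)·9 = p·7 + (1−p)·4 ⟹ 9 + (-7)p = 4 + 3p ⟹ p = 1/2.
Firm 1 indifferent between Up and Down: q·9 + (1−q)·0 = q·3 + (1−q)·1 ⟹ 0 + 9q = 1 + 2q ⟹ q = 1/7.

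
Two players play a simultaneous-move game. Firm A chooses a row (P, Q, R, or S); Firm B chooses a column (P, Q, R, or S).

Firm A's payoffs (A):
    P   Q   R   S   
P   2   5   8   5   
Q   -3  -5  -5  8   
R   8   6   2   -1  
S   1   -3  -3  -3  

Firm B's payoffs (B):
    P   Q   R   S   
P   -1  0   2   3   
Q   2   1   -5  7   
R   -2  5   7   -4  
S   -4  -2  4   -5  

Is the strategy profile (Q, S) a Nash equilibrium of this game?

Yes

Holding Firm B at S: Firm A gets 8 from Q, versus 5 from P, -1 from R, -3 from S. No profitable deviation for Firm A.
Holding Firm A at Q: Firm B gets 7 from S, versus 2 from P, 1 from Q, -5 from R. No profitable deviation for Firm B either.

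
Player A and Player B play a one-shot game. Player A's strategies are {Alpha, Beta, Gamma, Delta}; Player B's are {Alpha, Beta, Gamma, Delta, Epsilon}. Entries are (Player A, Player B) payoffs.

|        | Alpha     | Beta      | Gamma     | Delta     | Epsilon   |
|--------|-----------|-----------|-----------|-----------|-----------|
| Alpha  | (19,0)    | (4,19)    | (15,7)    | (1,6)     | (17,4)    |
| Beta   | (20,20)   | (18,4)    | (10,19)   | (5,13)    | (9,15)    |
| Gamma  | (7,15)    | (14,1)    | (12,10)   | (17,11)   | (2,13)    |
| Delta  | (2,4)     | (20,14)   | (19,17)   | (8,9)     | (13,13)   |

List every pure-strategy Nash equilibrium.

(Beta, Alpha) and (Delta, Gamma)

A profile is a Nash equilibrium when each player is best-responding to the other.
Player A's best responses — vs Alpha: Beta (payoff 20); vs Beta: Delta (payoff 20); vs Gamma: Delta (payoff 19); vs Delta: Gamma (payoff 17); vs Epsilon: Alpha (payoff 17).
Player B's best responses — vs Alpha: Beta (payoff 19); vs Beta: Alpha (payoff 20); vs Gamma: Alpha (payoff 15); vs Delta: Gamma (payoff 17).
Mutual best responses occur at (Beta, Alpha) and (Delta, Gamma); at each, neither player gains by switching.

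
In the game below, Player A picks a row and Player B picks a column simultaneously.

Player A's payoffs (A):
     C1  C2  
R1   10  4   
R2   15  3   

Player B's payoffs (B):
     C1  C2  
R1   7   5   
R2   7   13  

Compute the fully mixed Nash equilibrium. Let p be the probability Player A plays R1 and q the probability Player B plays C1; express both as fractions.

In a mixed NE each player is indifferent between their pure strategies, so the opponent's mix sets the indifference.
Player B indifferent between C1 and C2: p·7 + (1−p)·7 = p·5 + (1−p)·13 ⟹ 7 + 0p = 13 + (-8)p ⟹ p = 3/4.
Player A indifferent between R1 and R2: q·10 + (1−q)·4 = q·15 + (1−q)·3 ⟹ 4 + 6q = 3 + 12q ⟹ q = 1/6.

p = 3/4, q = 1/6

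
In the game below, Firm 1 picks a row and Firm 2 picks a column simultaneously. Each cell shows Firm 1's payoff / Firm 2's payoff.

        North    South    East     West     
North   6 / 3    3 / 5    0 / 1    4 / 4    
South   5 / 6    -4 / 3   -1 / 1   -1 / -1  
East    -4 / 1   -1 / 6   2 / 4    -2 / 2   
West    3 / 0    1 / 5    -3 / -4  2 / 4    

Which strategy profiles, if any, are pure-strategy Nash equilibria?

(North, South)

Check mutual best responses: a cell is a NE iff neither player can gain by unilaterally deviating.
Firm 1's best responses — vs North: North (payoff 6); vs South: North (payoff 3); vs East: East (payoff 2); vs West: North (payoff 4).
Firm 2's best responses — vs North: South (payoff 5); vs South: North (payoff 6); vs East: South (payoff 6); vs West: South (payoff 5).
The only mutual best response is (North, South); neither player gains by switching there.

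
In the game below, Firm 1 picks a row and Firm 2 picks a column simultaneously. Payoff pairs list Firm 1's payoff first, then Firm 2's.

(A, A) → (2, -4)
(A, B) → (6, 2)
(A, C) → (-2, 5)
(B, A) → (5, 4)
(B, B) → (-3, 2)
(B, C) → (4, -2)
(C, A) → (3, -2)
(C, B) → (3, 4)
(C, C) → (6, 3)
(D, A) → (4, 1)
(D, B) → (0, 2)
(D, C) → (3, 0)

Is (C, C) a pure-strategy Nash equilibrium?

No

Holding Firm 2 at C: Firm 1 gets 6 from C, versus -2 from A, 4 from B, 3 from D. No profitable deviation for Firm 1.
Holding Firm 1 at C: Firm 2 gets 3 from C but could get 4 by switching to B. Firm 2 has a profitable deviation.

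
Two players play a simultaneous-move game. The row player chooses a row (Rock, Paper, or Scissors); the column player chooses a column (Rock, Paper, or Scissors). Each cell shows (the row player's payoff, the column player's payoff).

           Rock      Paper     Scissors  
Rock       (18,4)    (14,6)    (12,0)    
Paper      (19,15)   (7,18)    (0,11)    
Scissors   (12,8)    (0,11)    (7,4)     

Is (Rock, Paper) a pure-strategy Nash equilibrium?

Holding the column player at Paper: the row player gets 14 from Rock, versus 7 from Paper, 0 from Scissors. No profitable deviation for the row player.
Holding the row player at Rock: the column player gets 6 from Paper, versus 4 from Rock, 0 from Scissors. No profitable deviation for the column player either.

Yes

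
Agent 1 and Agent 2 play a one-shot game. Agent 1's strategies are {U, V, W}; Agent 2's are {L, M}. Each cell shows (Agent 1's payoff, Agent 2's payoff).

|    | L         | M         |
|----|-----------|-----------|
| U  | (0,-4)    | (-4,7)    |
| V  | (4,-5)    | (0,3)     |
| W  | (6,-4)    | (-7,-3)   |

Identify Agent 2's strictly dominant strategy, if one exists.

M

A strategy is strictly dominant if it gives Agent 2 a strictly higher payoff than every other strategy, against every choice by the opponent.
M strictly dominates: vs U: 7 > -4; vs V: 3 > -5; vs W: -3 > -4.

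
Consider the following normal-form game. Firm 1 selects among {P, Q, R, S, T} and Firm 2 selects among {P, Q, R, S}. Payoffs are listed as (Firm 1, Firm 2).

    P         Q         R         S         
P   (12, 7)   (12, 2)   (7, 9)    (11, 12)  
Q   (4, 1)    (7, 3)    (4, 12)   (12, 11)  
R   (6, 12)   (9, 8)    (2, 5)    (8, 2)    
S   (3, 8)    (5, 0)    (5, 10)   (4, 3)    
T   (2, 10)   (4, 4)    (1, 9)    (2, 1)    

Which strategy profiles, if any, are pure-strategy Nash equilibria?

None

Find each player's best response to every opponent strategy; NE are the intersections.
Firm 1's best responses — vs P: P (payoff 12); vs Q: P (payoff 12); vs R: P (payoff 7); vs S: Q (payoff 12).
Firm 2's best responses — vs P: S (payoff 12); vs Q: R (payoff 12); vs R: P (payoff 12); vs S: R (payoff 10); vs T: P (payoff 10).
No cell has both players best-responding. For instance, Firm 1's best reply to P is P, but against P Firm 2 prefers S over P.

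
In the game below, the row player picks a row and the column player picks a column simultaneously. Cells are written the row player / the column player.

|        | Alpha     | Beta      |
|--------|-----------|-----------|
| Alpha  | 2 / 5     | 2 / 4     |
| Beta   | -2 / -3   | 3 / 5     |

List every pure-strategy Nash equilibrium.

A profile is a Nash equilibrium when each player is best-responding to the other.
The row player's best responses — vs Alpha: Alpha (payoff 2); vs Beta: Beta (payoff 3).
The column player's best responses — vs Alpha: Alpha (payoff 5); vs Beta: Beta (payoff 5).
Mutual best responses occur at (Alpha, Alpha) and (Beta, Beta); at each, neither player gains by switching.

(Alpha, Alpha) and (Beta, Beta)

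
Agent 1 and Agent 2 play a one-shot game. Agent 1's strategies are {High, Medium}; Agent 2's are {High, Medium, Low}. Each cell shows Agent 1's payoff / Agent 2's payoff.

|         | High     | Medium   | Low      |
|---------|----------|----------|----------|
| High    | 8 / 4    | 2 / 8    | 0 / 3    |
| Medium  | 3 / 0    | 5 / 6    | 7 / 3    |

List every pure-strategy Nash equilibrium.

Check mutual best responses: a cell is a NE iff neither player can gain by unilaterally deviating.
Agent 1's best responses — vs High: High (payoff 8); vs Medium: Medium (payoff 5); vs Low: Medium (payoff 7).
Agent 2's best responses — vs High: Medium (payoff 8); vs Medium: Medium (payoff 6).
The only mutual best response is (Medium, Medium); neither player gains by switching there.

(Medium, Medium)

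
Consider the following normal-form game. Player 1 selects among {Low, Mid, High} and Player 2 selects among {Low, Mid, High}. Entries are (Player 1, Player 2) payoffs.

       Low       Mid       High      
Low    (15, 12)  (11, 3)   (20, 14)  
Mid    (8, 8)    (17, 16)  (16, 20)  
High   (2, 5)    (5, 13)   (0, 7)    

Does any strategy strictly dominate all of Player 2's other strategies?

A strategy is strictly dominant if it gives Player 2 a strictly higher payoff than every other strategy, against every choice by the opponent.
Low is not dominant: against Low, High gives 14 > 12.
Mid is not dominant: against Low, Low gives 12 > 3.
High is not dominant: against High, Mid gives 13 > 7.
No single strategy is best against every opponent action.

No strictly dominant strategy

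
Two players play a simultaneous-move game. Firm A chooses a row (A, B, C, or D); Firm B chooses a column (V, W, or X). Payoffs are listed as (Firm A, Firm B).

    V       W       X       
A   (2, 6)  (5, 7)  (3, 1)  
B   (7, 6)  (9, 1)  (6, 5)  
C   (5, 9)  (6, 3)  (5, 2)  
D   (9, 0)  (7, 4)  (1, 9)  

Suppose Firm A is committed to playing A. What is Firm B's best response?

W

With Firm A fixed at A, Firm B's payoffs are: V → 6, W → 7, X → 1.
The maximum is 7, achieved by W.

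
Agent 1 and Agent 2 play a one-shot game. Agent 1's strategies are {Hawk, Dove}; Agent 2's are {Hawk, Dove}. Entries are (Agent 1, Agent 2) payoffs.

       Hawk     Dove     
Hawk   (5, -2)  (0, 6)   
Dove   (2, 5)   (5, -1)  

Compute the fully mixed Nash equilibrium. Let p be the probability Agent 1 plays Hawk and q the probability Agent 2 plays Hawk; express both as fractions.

p = 3/7, q = 5/8

In a mixed NE each player is indifferent between their pure strategies, so the opponent's mix sets the indifference.
Agent 2 indifferent between Hawk and Dove: p·(-2) + (1−p)·5 = p·6 + (1−p)·(-1) ⟹ 5 + (-7)p = (-1) + 7p ⟹ p = 3/7.
Agent 1 indifferent between Hawk and Dove: q·5 + (1−q)·0 = q·2 + (1−q)·5 ⟹ 0 + 5q = 5 + (-3)q ⟹ q = 5/8.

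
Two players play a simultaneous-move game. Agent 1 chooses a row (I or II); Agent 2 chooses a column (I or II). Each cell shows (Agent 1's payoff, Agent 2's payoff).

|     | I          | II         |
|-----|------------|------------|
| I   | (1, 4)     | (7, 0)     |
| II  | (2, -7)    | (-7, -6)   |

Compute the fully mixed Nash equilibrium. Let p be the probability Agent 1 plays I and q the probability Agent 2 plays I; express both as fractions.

p = 1/5, q = 14/15

Each player's mixing probability is pinned down by making the *other* player indifferent.
Agent 2 indifferent between I and II: p·4 + (1−p)·(-7) = p·0 + (1−p)·(-6) ⟹ (-7) + 11p = (-6) + 6p ⟹ p = 1/5.
Agent 1 indifferent between I and II: q·1 + (1−q)·7 = q·2 + (1−q)·(-7) ⟹ 7 + (-6)q = (-7) + 9q ⟹ q = 14/15.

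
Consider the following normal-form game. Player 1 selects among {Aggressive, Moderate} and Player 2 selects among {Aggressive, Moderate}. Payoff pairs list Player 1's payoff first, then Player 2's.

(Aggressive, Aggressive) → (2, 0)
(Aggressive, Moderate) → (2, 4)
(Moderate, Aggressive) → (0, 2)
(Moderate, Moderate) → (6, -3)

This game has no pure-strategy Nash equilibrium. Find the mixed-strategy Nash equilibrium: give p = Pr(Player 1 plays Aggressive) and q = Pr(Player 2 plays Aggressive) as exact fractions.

In a mixed NE each player is indifferent between their pure strategies, so the opponent's mix sets the indifference.
Player 2 indifferent between Aggressive and Moderate: p·0 + (1−p)·2 = p·4 + (1−p)·(-3) ⟹ 2 + (-2)p = (-3) + 7p ⟹ p = 5/9.
Player 1 indifferent between Aggressive and Moderate: q·2 + (1−q)·2 = q·0 + (1−q)·6 ⟹ 2 + 0q = 6 + (-6)q ⟹ q = 2/3.

p = 5/9, q = 2/3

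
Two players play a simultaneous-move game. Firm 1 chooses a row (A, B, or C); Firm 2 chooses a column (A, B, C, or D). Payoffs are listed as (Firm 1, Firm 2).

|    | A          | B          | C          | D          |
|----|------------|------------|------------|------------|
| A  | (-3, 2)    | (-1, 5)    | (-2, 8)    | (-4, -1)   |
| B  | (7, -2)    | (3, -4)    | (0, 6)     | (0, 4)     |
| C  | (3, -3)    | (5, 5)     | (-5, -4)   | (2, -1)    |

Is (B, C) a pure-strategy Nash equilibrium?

Holding Firm 2 at C: Firm 1 gets 0 from B, versus -2 from A, -5 from C. No profitable deviation for Firm 1.
Holding Firm 1 at B: Firm 2 gets 6 from C, versus -2 from A, -4 from B, 4 from D. No profitable deviation for Firm 2 either.

Yes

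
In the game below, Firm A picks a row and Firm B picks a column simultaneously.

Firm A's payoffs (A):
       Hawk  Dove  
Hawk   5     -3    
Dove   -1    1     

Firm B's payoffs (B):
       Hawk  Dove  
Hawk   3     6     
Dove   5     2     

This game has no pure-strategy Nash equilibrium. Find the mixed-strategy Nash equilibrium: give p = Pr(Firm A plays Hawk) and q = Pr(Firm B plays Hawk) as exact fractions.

p = 1/2, q = 2/5

In a mixed NE each player is indifferent between their pure strategies, so the opponent's mix sets the indifference.
Firm B indifferent between Hawk and Dove: p·3 + (1−p)·5 = p·6 + (1−p)·2 ⟹ 5 + (-2)p = 2 + 4p ⟹ p = 1/2.
Firm A indifferent between Hawk and Dove: q·5 + (1−q)·(-3) = q·(-1) + (1−q)·1 ⟹ (-3) + 8q = 1 + (-2)q ⟹ q = 2/5.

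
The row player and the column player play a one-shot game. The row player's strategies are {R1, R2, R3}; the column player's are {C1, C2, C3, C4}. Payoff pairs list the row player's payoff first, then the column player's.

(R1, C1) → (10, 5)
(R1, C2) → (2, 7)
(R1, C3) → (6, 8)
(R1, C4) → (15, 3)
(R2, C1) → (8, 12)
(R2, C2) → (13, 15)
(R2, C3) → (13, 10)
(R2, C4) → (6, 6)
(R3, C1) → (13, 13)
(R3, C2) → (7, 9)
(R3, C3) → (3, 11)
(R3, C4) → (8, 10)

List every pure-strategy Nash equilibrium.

(R2, C2) and (R3, C1)

A profile is a Nash equilibrium when each player is best-responding to the other.
The row player's best responses — vs C1: R3 (payoff 13); vs C2: R2 (payoff 13); vs C3: R2 (payoff 13); vs C4: R1 (payoff 15).
The column player's best responses — vs R1: C3 (payoff 8); vs R2: C2 (payoff 15); vs R3: C1 (payoff 13).
Mutual best responses occur at (R2, C2) and (R3, C1); at each, neither player gains by switching.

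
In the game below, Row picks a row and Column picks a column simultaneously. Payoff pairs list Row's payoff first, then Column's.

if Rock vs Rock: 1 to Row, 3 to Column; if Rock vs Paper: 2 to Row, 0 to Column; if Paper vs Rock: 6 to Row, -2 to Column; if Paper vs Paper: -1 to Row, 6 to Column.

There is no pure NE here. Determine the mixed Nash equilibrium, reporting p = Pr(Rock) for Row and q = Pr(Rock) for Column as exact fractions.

Each player's mixing probability is pinned down by making the *other* player indifferent.
Column indifferent between Rock and Paper: p·3 + (1−p)·(-2) = p·0 + (1−p)·6 ⟹ (-2) + 5p = 6 + (-6)p ⟹ p = 8/11.
Row indifferent between Rock and Paper: q·1 + (1−q)·2 = q·6 + (1−q)·(-1) ⟹ 2 + (-1)q = (-1) + 7q ⟹ q = 3/8.

p = 8/11, q = 3/8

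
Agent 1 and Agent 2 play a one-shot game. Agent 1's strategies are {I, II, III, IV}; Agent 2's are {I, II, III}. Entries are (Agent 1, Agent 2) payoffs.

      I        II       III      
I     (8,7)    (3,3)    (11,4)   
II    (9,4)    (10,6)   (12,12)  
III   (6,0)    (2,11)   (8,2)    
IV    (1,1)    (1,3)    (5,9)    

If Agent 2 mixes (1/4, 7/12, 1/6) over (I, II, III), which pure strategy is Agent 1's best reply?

II

Compute Agent 1's expected payoff from each pure strategy against the given mix.
I: (1/4)·8 + (7/12)·3 + (1/6)·11 = 67/12
II: (1/4)·9 + (7/12)·10 + (1/6)·12 = 121/12
III: (1/4)·6 + (7/12)·2 + (1/6)·8 = 4
IV: (1/4)·1 + (7/12)·1 + (1/6)·5 = 5/3
Highest expected payoff is 121/12, from II.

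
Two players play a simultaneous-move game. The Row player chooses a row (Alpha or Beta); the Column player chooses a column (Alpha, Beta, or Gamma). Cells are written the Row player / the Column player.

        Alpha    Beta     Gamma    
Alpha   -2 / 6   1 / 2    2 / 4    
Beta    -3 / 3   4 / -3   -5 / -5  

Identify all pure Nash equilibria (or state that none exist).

(Alpha, Alpha)

Find each player's best response to every opponent strategy; NE are the intersections.
The Row player's best responses — vs Alpha: Alpha (payoff -2); vs Beta: Beta (payoff 4); vs Gamma: Alpha (payoff 2).
The Column player's best responses — vs Alpha: Alpha (payoff 6); vs Beta: Alpha (payoff 3).
The only mutual best response is (Alpha, Alpha); neither player gains by switching there.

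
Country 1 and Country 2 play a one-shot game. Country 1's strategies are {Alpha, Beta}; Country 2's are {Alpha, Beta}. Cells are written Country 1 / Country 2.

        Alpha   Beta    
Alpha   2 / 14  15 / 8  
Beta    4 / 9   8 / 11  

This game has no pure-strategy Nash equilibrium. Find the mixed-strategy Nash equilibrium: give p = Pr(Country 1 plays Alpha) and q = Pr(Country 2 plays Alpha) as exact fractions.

p = 1/4, q = 7/9

Each player's mixing probability is pinned down by making the *other* player indifferent.
Country 2 indifferent between Alpha and Beta: p·14 + (1−p)·9 = p·8 + (1−p)·11 ⟹ 9 + 5p = 11 + (-3)p ⟹ p = 1/4.
Country 1 indifferent between Alpha and Beta: q·2 + (1−q)·15 = q·4 + (1−q)·8 ⟹ 15 + (-13)q = 8 + (-4)q ⟹ q = 7/9.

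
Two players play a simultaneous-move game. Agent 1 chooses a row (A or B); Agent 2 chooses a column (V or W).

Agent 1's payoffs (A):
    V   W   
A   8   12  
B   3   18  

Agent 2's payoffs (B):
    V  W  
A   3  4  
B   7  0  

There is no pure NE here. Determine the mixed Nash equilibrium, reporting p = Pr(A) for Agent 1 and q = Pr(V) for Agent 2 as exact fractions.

In a mixed NE each player is indifferent between their pure strategies, so the opponent's mix sets the indifference.
Agent 2 indifferent between V and W: p·3 + (1−p)·7 = p·4 + (1−p)·0 ⟹ 7 + (-4)p = 0 + 4p ⟹ p = 7/8.
Agent 1 indifferent between A and B: q·8 + (1−q)·12 = q·3 + (1−q)·18 ⟹ 12 + (-4)q = 18 + (-15)q ⟹ q = 6/11.

p = 7/8, q = 6/11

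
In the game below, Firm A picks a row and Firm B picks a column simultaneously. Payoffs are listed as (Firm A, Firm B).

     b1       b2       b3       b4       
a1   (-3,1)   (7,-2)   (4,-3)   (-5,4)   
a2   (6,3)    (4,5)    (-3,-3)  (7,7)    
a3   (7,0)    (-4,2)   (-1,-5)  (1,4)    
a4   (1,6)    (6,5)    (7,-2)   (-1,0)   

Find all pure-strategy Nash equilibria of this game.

(a2, b4)

Check mutual best responses: a cell is a NE iff neither player can gain by unilaterally deviating.
Firm A's best responses — vs b1: a3 (payoff 7); vs b2: a1 (payoff 7); vs b3: a4 (payoff 7); vs b4: a2 (payoff 7).
Firm B's best responses — vs a1: b4 (payoff 4); vs a2: b4 (payoff 7); vs a3: b4 (payoff 4); vs a4: b1 (payoff 6).
The only mutual best response is (a2, b4); neither player gains by switching there.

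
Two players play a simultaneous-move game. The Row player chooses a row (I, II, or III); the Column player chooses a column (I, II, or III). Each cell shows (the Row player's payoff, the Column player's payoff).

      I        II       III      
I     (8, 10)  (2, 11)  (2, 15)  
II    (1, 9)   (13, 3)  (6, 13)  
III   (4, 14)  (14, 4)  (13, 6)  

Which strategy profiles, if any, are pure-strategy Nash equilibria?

There is no pure-strategy Nash equilibrium

Check mutual best responses: a cell is a NE iff neither player can gain by unilaterally deviating.
The Row player's best responses — vs I: I (payoff 8); vs II: III (payoff 14); vs III: III (payoff 13).
The Column player's best responses — vs I: III (payoff 15); vs II: III (payoff 13); vs III: I (payoff 14).
No cell has both players best-responding. For instance, the Row player's best reply to III is III, but against III the Column player prefers I over III.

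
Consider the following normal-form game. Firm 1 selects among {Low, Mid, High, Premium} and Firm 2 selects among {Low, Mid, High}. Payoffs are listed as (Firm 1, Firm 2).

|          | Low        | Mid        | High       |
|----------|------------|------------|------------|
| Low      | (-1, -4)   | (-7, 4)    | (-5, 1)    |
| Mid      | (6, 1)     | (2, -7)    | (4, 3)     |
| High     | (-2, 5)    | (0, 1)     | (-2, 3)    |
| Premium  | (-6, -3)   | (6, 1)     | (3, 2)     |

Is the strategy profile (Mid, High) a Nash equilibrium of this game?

Yes

Holding Firm 2 at High: Firm 1 gets 4 from Mid, versus -5 from Low, -2 from High, 3 from Premium. No profitable deviation for Firm 1.
Holding Firm 1 at Mid: Firm 2 gets 3 from High, versus 1 from Low, -7 from Mid. No profitable deviation for Firm 2 either.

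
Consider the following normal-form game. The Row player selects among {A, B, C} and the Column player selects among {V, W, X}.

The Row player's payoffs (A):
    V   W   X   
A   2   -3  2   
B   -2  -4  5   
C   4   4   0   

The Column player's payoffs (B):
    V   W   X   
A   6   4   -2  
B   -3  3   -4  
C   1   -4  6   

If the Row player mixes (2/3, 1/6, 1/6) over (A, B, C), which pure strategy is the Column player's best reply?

V

The Column player's best reply maximizes expected payoff against the mix.
V: (2/3)·6 + (1/6)·(-3) + (1/6)·1 = 11/3
W: (2/3)·4 + (1/6)·3 + (1/6)·(-4) = 5/2
X: (2/3)·(-2) + (1/6)·(-4) + (1/6)·6 = -1
Highest expected payoff is 11/3, from V.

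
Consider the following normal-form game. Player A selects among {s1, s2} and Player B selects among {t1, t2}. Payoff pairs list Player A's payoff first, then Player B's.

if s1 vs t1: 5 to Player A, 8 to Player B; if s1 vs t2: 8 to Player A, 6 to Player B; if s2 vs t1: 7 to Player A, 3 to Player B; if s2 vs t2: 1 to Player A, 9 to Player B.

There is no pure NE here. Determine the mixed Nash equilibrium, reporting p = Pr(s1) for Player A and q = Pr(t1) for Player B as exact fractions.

In a mixed NE each player is indifferent between their pure strategies, so the opponent's mix sets the indifference.
Player B indifferent between t1 and t2: p·8 + (1−p)·3 = p·6 + (1−p)·9 ⟹ 3 + 5p = 9 + (-3)p ⟹ p = 3/4.
Player A indifferent between s1 and s2: q·5 + (1−q)·8 = q·7 + (1−q)·1 ⟹ 8 + (-3)q = 1 + 6q ⟹ q = 7/9.

p = 3/4, q = 7/9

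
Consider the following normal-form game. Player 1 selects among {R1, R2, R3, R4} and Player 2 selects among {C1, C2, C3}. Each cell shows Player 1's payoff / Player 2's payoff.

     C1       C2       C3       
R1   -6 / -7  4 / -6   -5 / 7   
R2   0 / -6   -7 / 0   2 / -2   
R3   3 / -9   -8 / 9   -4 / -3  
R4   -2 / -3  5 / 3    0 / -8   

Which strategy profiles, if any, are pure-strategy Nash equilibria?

(R4, C2)

A profile is a Nash equilibrium when each player is best-responding to the other.
Player 1's best responses — vs C1: R3 (payoff 3); vs C2: R4 (payoff 5); vs C3: R2 (payoff 2).
Player 2's best responses — vs R1: C3 (payoff 7); vs R2: C2 (payoff 0); vs R3: C2 (payoff 9); vs R4: C2 (payoff 3).
The only mutual best response is (R4, C2); neither player gains by switching there.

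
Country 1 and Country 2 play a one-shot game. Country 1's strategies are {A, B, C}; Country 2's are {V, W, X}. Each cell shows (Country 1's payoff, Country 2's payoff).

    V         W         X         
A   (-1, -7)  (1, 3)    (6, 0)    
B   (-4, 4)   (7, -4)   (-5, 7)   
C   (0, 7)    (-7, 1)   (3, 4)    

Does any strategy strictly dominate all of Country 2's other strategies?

A strategy is strictly dominant if it gives Country 2 a strictly higher payoff than every other strategy, against every choice by the opponent.
V is not dominant: against A, W gives 3 > -7.
W is not dominant: against B, V gives 4 > -4.
X is not dominant: against A, W gives 3 > 0.
No single strategy is best against every opponent action.

None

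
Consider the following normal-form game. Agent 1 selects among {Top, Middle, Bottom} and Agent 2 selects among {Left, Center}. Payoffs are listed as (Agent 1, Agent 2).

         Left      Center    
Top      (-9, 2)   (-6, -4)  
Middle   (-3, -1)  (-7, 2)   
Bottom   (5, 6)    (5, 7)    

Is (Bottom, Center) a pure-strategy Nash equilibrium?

Holding Agent 2 at Center: Agent 1 gets 5 from Bottom, versus -6 from Top, -7 from Middle. No profitable deviation for Agent 1.
Holding Agent 1 at Bottom: Agent 2 gets 7 from Center, versus 6 from Left. No profitable deviation for Agent 2 either.

Yes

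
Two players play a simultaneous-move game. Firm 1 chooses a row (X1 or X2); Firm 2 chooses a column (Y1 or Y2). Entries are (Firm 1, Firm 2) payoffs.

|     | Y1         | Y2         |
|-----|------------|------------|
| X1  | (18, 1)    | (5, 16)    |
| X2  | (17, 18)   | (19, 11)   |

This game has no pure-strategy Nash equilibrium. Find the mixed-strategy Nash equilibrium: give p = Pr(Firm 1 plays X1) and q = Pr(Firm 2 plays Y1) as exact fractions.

p = 7/22, q = 14/15

Each player's mixing probability is pinned down by making the *other* player indifferent.
Firm 2 indifferent between Y1 and Y2: p·1 + (1−p)·18 = p·16 + (1−p)·11 ⟹ 18 + (-17)p = 11 + 5p ⟹ p = 7/22.
Firm 1 indifferent between X1 and X2: q·18 + (1−q)·5 = q·17 + (1−q)·19 ⟹ 5 + 13q = 19 + (-2)q ⟹ q = 14/15.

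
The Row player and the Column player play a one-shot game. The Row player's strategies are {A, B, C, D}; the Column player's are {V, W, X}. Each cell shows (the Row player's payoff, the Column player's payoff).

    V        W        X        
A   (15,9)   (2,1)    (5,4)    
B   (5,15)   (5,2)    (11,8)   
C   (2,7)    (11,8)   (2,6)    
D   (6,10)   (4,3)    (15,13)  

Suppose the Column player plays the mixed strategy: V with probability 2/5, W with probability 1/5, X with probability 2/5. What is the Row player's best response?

D

Compute the Row player's expected payoff from each pure strategy against the given mix.
A: (2/5)·15 + (1/5)·2 + (2/5)·5 = 42/5
B: (2/5)·5 + (1/5)·5 + (2/5)·11 = 37/5
C: (2/5)·2 + (1/5)·11 + (2/5)·2 = 19/5
D: (2/5)·6 + (1/5)·4 + (2/5)·15 = 46/5
Highest expected payoff is 46/5, from D.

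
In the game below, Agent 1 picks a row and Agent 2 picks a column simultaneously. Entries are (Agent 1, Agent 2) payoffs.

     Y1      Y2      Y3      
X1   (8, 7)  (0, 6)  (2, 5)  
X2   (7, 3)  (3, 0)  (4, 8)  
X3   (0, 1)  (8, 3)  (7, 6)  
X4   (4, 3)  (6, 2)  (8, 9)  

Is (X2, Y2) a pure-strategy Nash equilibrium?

Holding Agent 2 at Y2: Agent 1 gets 3 from X2 but could get 8 by switching to X3. Agent 1 has a profitable deviation.

No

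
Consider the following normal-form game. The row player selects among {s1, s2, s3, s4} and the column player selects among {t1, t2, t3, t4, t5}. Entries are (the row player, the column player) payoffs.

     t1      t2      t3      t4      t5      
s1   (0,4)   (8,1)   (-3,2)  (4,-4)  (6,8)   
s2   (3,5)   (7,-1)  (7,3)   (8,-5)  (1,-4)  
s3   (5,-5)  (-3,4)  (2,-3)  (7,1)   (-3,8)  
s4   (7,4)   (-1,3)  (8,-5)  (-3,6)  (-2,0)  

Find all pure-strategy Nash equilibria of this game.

(s1, t5)

A profile is a Nash equilibrium when each player is best-responding to the other.
The row player's best responses — vs t1: s4 (payoff 7); vs t2: s1 (payoff 8); vs t3: s4 (payoff 8); vs t4: s2 (payoff 8); vs t5: s1 (payoff 6).
The column player's best responses — vs s1: t5 (payoff 8); vs s2: t1 (payoff 5); vs s3: t5 (payoff 8); vs s4: t4 (payoff 6).
The only mutual best response is (s1, t5); neither player gains by switching there.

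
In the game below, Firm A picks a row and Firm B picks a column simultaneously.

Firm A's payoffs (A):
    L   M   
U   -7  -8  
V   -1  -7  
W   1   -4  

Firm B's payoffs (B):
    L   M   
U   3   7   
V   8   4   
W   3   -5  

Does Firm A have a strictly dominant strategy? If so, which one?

W

Check whether one of Firm A's strategies beats all alternatives regardless of what the opponent does.
W strictly dominates: vs L: 1 > each of {-7, -1}; vs M: -4 > each of {-8, -7}.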